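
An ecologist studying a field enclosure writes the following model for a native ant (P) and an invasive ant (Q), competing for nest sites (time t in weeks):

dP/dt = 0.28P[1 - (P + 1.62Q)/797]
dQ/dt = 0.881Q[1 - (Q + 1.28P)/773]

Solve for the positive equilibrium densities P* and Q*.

P* ≈ 424, Q* ≈ 230

Setting both brackets to zero gives the nullclines P + 1.62Q = 797 and 1.28P + Q = 773.
Substituting Q = 773 - 1.28P into the first: P(1 - 1.62·1.28) = 797 - 1.62·773.
So P* = -455/-1.07 = 424, and then Q* = 773 - 1.28·424 = 230.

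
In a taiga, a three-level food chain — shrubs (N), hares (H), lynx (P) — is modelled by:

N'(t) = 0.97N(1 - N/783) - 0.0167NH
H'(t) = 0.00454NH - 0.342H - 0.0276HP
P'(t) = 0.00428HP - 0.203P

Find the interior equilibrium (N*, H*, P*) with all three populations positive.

From dP/dt = 0: 0.00428H* = 0.203, so H* = 47.4.
From dN/dt = 0: 0.97(1 - N*/783) = 0.0167·47.4, giving N* = 783·(1 - 0.817) = 144.
From dH/dt = 0: 0.00454·144 - 0.342 = 0.0276P*, so P* = 0.31/0.0276 = 11.2.

N* ≈ 144, H* ≈ 47.4, P* ≈ 11.2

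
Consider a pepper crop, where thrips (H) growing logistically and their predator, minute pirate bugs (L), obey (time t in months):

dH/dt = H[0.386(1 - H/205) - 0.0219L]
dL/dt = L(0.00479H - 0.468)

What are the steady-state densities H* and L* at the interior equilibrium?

From dL/dt = 0 with L > 0: 0.00479H* = 0.468, so H* = 97.7.
Substitute into dH/dt = 0: 0.386(1 - 97.7/205) = 0.0219L*.
The bracket is 0.523, giving L* = 0.202/0.0219 = 9.23.

H* ≈ 97.7, L* ≈ 9.23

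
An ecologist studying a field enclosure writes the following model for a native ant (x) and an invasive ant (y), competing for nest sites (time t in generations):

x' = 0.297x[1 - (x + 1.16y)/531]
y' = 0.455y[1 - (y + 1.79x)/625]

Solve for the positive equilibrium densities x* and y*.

x* ≈ 180, y* ≈ 302

Setting both brackets to zero gives the nullclines x + 1.16y = 531 and 1.79x + y = 625.
Substituting y = 625 - 1.79x into the first: x(1 - 1.16·1.79) = 531 - 1.16·625.
So x* = -194/-1.08 = 180, and then y* = 625 - 1.79·180 = 302.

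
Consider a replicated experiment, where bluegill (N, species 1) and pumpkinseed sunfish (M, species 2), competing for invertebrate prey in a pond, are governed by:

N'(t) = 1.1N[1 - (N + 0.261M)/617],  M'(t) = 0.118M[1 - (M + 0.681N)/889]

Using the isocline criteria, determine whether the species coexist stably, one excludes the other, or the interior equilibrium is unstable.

Compare the nullcline intercepts: K1/α12 = 617/0.261 = 2360 > K2 = 889; K2/α21 = 889/0.681 = 1310 > K1 = 617.
Since both inequalities hold, each species can invade when rare, so the interior equilibrium is stable.

stable coexistence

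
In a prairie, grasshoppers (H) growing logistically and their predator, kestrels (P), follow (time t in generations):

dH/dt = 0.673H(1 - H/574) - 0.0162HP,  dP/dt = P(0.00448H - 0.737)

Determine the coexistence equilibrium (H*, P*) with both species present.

From dP/dt = 0 with P > 0: 0.00448H* = 0.737, so H* = 165.
Substitute into dH/dt = 0: 0.673(1 - 165/574) = 0.0162P*.
The bracket is 0.713, giving P* = 0.48/0.0162 = 29.6.

H* ≈ 165, P* ≈ 29.6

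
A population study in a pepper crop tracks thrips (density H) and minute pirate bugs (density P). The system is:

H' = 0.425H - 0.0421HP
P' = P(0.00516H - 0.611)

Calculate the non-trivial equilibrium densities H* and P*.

H* ≈ 118, P* ≈ 10.1

Set dP/dt = 0 with P > 0: 0.00516H - 0.611 = 0, so H* = 0.611/0.00516 = 118.
Set dH/dt = 0 with H > 0: 0.425 - 0.0421P = 0, so P* = 0.425/0.0421 = 10.1.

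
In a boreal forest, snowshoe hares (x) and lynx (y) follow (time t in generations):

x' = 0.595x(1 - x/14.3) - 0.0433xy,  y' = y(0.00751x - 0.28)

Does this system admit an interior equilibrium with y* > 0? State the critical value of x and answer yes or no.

The predator equation gives dy/dt > 0 only when x > 0.28/0.00751 = 37.3.
Without the predator, x → K = 14.3. Since 14.3 < 37.3, the predator cannot invade.

Threshold x = 37.3; K < 37.3, so no, the predator goes extinct.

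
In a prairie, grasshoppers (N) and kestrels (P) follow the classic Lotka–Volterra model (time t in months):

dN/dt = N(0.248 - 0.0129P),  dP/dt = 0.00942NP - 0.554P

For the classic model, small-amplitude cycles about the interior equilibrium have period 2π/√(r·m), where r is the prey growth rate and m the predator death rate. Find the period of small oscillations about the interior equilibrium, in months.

Here r = 0.248 and m = 0.554, so r·m = 0.137.
ω = √0.137 = 0.371 per month, hence T = 2π/ω ≈ 17 months.

T ≈ 17 months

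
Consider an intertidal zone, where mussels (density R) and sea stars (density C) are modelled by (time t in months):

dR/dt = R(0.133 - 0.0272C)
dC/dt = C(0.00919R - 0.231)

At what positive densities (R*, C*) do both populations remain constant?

R* ≈ 25.1, C* ≈ 4.89

Set dC/dt = 0 with C > 0: 0.00919R - 0.231 = 0, so R* = 0.231/0.00919 = 25.1.
Set dR/dt = 0 with R > 0: 0.133 - 0.0272C = 0, so C* = 0.133/0.0272 = 4.89.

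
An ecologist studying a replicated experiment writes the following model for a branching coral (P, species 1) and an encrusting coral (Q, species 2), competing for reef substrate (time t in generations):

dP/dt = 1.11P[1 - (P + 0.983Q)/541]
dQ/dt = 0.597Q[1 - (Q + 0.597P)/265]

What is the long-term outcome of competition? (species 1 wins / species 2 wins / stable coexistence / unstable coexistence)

species 1 excludes species 2

Compare the nullcline intercepts: K1/α12 = 541/0.983 = 550 > K2 = 265; K2/α21 = 265/0.597 = 444 < K1 = 541.
Since the inequalities point opposite ways, species 1 can invade but species 2 cannot.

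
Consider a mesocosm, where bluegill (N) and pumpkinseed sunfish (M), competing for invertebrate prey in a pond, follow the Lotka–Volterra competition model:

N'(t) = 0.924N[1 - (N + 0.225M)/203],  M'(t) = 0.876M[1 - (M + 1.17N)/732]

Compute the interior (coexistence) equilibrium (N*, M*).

Setting both brackets to zero gives the nullclines N + 0.225M = 203 and 1.17N + M = 732.
Substituting M = 732 - 1.17N into the first: N(1 - 0.225·1.17) = 203 - 0.225·732.
So N* = 38.3/0.737 = 52, and then M* = 732 - 1.17·52 = 671.

N* ≈ 52, M* ≈ 671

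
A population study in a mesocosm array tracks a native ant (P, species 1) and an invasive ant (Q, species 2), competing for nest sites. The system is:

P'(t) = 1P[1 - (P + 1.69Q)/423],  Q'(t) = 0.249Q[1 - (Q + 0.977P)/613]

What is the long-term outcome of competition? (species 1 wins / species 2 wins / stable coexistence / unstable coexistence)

species 2 excludes species 1

Compare the nullcline intercepts: K1/α12 = 423/1.69 = 250 < K2 = 613; K2/α21 = 613/0.977 = 627 > K1 = 423.
Since the inequalities point opposite ways, species 2 can invade but species 1 cannot.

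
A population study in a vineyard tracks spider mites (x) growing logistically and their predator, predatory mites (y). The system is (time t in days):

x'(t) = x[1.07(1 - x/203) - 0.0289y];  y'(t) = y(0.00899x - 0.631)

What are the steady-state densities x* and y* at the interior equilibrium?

x* ≈ 70.2, y* ≈ 24.2

From dy/dt = 0 with y > 0: 0.00899x* = 0.631, so x* = 70.2.
Substitute into dx/dt = 0: 1.07(1 - 70.2/203) = 0.0289y*.
The bracket is 0.654, giving y* = 0.7/0.0289 = 24.2.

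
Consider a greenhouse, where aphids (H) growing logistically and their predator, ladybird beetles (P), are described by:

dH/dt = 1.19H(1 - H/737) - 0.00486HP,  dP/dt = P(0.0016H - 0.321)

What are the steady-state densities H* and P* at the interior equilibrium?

From dP/dt = 0 with P > 0: 0.0016H* = 0.321, so H* = 201.
Substitute into dH/dt = 0: 1.19(1 - 201/737) = 0.00486P*.
The bracket is 0.728, giving P* = 0.866/0.00486 = 178.

H* ≈ 201, P* ≈ 178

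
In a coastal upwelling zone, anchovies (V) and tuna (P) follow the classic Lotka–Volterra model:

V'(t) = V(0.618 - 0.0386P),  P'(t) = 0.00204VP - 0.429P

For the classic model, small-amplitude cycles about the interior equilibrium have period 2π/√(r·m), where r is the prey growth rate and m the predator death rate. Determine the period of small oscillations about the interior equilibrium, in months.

T ≈ 12.2 months

Here r = 0.618 and m = 0.429, so r·m = 0.265.
ω = √0.265 = 0.515 per month, hence T = 2π/ω ≈ 12.2 months.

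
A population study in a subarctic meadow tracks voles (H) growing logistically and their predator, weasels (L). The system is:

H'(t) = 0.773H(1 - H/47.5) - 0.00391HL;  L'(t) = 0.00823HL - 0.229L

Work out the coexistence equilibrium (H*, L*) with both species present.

From dL/dt = 0 with L > 0: 0.00823H* = 0.229, so H* = 27.8.
Substitute into dH/dt = 0: 0.773(1 - 27.8/47.5) = 0.00391L*.
The bracket is 0.414, giving L* = 0.32/0.00391 = 81.9.

H* ≈ 27.8, L* ≈ 81.9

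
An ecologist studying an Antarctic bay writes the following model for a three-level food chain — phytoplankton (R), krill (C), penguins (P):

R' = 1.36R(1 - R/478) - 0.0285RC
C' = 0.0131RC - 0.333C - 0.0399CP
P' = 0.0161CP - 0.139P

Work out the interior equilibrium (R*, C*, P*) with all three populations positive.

From dP/dt = 0: 0.0161C* = 0.139, so C* = 8.63.
From dR/dt = 0: 1.36(1 - R*/478) = 0.0285·8.63, giving R* = 478·(1 - 0.181) = 392.
From dC/dt = 0: 0.0131·392 - 0.333 = 0.0399P*, so P* = 4.8/0.0399 = 120.

R* ≈ 392, C* ≈ 8.63, P* ≈ 120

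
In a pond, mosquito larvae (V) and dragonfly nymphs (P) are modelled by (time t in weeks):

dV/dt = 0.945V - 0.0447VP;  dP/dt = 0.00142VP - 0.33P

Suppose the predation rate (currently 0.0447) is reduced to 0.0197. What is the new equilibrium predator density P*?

P* ≈ 48

At the interior fixed point, setting dV/dt = 0 with V > 0 fixes P* = (prey growth rate)/(VP coefficient) — independent of the other coefficients.
With the change, P* = 0.945/0.0197 = 48; it rises from 21.1.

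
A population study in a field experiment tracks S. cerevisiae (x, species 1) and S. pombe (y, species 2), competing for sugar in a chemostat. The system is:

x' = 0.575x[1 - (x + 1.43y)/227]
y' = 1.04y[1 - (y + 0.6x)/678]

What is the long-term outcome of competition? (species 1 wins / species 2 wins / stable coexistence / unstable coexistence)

species 2 excludes species 1

Compare the nullcline intercepts: K1/α12 = 227/1.43 = 159 < K2 = 678; K2/α21 = 678/0.6 = 1130 > K1 = 227.
Since the inequalities point opposite ways, species 2 can invade but species 1 cannot.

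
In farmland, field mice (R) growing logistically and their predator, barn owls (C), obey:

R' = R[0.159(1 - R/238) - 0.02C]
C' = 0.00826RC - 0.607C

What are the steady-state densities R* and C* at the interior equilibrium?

R* ≈ 73.5, C* ≈ 5.5

From dC/dt = 0 with C > 0: 0.00826R* = 0.607, so R* = 73.5.
Substitute into dR/dt = 0: 0.159(1 - 73.5/238) = 0.02C*.
The bracket is 0.691, giving C* = 0.11/0.02 = 5.5.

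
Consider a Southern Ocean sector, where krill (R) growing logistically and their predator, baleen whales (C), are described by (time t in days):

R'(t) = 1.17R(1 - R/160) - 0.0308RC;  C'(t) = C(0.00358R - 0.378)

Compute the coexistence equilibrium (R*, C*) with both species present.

From dC/dt = 0 with C > 0: 0.00358R* = 0.378, so R* = 106.
Substitute into dR/dt = 0: 1.17(1 - 106/160) = 0.0308C*.
The bracket is 0.34, giving C* = 0.398/0.0308 = 12.9.

R* ≈ 106, C* ≈ 12.9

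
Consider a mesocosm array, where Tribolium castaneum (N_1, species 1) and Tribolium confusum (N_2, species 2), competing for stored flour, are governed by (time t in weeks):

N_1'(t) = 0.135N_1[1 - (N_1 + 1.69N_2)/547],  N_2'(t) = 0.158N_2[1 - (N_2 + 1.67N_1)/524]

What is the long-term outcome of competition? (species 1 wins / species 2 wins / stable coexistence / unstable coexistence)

Compare the nullcline intercepts: K1/α12 = 547/1.69 = 324 < K2 = 524; K2/α21 = 524/1.67 = 314 < K1 = 547.
Since both are reversed, neither can invade when rare; the interior point is a saddle.

unstable coexistence (outcome depends on initial conditions)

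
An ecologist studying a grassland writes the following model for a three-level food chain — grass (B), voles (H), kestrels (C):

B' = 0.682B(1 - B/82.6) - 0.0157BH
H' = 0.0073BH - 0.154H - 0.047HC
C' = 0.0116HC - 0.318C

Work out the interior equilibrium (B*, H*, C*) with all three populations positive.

From dC/dt = 0: 0.0116H* = 0.318, so H* = 27.4.
From dB/dt = 0: 0.682(1 - B*/82.6) = 0.0157·27.4, giving B* = 82.6·(1 - 0.631) = 30.5.
From dH/dt = 0: 0.0073·30.5 - 0.154 = 0.047C*, so C* = 0.0685/0.047 = 1.46.

B* ≈ 30.5, H* ≈ 27.4, C* ≈ 1.46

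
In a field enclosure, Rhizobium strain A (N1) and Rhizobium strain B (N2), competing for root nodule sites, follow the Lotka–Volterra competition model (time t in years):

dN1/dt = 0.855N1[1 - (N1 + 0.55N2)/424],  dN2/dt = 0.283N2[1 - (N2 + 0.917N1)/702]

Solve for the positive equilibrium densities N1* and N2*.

Setting both brackets to zero gives the nullclines N1 + 0.55N2 = 424 and 0.917N1 + N2 = 702.
Substituting N2 = 702 - 0.917N1 into the first: N1(1 - 0.55·0.917) = 424 - 0.55·702.
So N1* = 37.9/0.496 = 76.5, and then N2* = 702 - 0.917·76.5 = 632.

N1* ≈ 76.5, N2* ≈ 632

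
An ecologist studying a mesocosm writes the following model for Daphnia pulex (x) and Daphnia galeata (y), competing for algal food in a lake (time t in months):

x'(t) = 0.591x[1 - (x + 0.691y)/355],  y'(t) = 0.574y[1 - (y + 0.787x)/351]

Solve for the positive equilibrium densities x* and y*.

x* ≈ 247, y* ≈ 157

Setting both brackets to zero gives the nullclines x + 0.691y = 355 and 0.787x + y = 351.
Substituting y = 351 - 0.787x into the first: x(1 - 0.691·0.787) = 355 - 0.691·351.
So x* = 112/0.456 = 247, and then y* = 351 - 0.787·247 = 157.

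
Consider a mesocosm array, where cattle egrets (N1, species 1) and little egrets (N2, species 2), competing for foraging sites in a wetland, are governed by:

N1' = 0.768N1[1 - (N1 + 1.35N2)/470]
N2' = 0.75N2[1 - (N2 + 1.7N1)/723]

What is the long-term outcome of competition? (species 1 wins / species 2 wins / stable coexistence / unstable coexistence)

unstable coexistence (outcome depends on initial conditions)

Compare the nullcline intercepts: K1/α12 = 470/1.35 = 348 < K2 = 723; K2/α21 = 723/1.7 = 425 < K1 = 470.
Since both are reversed, neither can invade when rare; the interior point is a saddle.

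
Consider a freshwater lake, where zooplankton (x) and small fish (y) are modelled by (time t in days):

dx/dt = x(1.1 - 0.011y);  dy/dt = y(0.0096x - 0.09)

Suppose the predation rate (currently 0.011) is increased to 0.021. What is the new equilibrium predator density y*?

y* ≈ 52.4

At the interior fixed point, setting dx/dt = 0 with x > 0 fixes y* = (prey growth rate)/(xy coefficient) — independent of the other coefficients.
With the change, y* = 1.1/0.021 = 52.4; it falls from 100.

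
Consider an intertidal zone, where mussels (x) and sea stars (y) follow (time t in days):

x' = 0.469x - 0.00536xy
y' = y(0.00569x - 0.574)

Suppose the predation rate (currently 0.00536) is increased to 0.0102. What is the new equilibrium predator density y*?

y* ≈ 46

At the interior fixed point, setting dx/dt = 0 with x > 0 fixes y* = (prey growth rate)/(xy coefficient) — independent of the other coefficients.
With the change, y* = 0.469/0.0102 = 46; it falls from 87.5.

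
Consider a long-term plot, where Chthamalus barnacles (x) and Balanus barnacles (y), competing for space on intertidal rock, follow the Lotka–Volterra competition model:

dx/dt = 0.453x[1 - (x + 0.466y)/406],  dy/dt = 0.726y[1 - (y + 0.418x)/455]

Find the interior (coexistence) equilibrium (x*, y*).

Setting both brackets to zero gives the nullclines x + 0.466y = 406 and 0.418x + y = 455.
Substituting y = 455 - 0.418x into the first: x(1 - 0.466·0.418) = 406 - 0.466·455.
So x* = 194/0.805 = 241, and then y* = 455 - 0.418·241 = 354.

x* ≈ 241, y* ≈ 354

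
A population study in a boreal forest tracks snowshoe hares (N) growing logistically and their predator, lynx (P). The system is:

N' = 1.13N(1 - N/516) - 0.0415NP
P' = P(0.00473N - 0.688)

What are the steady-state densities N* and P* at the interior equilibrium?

N* ≈ 145, P* ≈ 19.6

From dP/dt = 0 with P > 0: 0.00473N* = 0.688, so N* = 145.
Substitute into dN/dt = 0: 1.13(1 - 145/516) = 0.0415P*.
The bracket is 0.718, giving P* = 0.811/0.0415 = 19.6.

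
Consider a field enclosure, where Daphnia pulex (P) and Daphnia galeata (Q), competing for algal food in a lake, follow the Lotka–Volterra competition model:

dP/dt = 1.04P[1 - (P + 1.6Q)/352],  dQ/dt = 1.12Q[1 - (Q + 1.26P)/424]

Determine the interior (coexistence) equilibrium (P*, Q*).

P* ≈ 321, Q* ≈ 19.2

Setting both brackets to zero gives the nullclines P + 1.6Q = 352 and 1.26P + Q = 424.
Substituting Q = 424 - 1.26P into the first: P(1 - 1.6·1.26) = 352 - 1.6·424.
So P* = -326/-1.02 = 321, and then Q* = 424 - 1.26·321 = 19.2.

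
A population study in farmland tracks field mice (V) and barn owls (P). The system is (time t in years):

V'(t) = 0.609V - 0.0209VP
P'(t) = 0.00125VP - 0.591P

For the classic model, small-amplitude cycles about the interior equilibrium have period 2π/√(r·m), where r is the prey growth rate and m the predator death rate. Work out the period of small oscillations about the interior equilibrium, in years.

T ≈ 10.5 years

Here r = 0.609 and m = 0.591, so r·m = 0.36.
ω = √0.36 = 0.6 per year, hence T = 2π/ω ≈ 10.5 years.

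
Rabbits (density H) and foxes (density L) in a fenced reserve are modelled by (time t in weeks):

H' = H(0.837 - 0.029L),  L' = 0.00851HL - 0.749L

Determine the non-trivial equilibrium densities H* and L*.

H* ≈ 88, L* ≈ 28.9

Set dL/dt = 0 with L > 0: 0.00851H - 0.749 = 0, so H* = 0.749/0.00851 = 88.
Set dH/dt = 0 with H > 0: 0.837 - 0.029L = 0, so L* = 0.837/0.029 = 28.9.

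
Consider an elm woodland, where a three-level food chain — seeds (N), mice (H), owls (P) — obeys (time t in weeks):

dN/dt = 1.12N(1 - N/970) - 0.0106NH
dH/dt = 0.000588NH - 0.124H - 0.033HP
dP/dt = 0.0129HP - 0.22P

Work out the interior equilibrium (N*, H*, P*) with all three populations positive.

N* ≈ 813, H* ≈ 17.1, P* ≈ 10.7

From dP/dt = 0: 0.0129H* = 0.22, so H* = 17.1.
From dN/dt = 0: 1.12(1 - N*/970) = 0.0106·17.1, giving N* = 970·(1 - 0.161) = 813.
From dH/dt = 0: 0.000588·813 - 0.124 = 0.033P*, so P* = 0.354/0.033 = 10.7.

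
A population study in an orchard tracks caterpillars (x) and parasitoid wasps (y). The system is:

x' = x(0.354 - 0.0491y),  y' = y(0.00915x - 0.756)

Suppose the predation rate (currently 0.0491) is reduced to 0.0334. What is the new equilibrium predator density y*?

y* ≈ 10.6

At the interior fixed point, setting dx/dt = 0 with x > 0 fixes y* = (prey growth rate)/(xy coefficient) — independent of the other coefficients.
With the change, y* = 0.354/0.0334 = 10.6; it rises from 7.21.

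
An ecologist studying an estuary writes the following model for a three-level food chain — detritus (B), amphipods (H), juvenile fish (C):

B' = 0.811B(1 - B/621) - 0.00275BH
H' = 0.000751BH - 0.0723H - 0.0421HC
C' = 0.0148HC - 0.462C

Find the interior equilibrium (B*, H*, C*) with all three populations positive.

B* ≈ 555, H* ≈ 31.2, C* ≈ 8.19

From dC/dt = 0: 0.0148H* = 0.462, so H* = 31.2.
From dB/dt = 0: 0.811(1 - B*/621) = 0.00275·31.2, giving B* = 621·(1 - 0.106) = 555.
From dH/dt = 0: 0.000751·555 - 0.0723 = 0.0421C*, so C* = 0.345/0.0421 = 8.19.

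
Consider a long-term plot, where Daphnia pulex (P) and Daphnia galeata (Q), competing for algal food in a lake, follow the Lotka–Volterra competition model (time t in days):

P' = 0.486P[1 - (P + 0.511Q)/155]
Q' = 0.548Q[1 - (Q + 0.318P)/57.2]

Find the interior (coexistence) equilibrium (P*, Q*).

Setting both brackets to zero gives the nullclines P + 0.511Q = 155 and 0.318P + Q = 57.2.
Substituting Q = 57.2 - 0.318P into the first: P(1 - 0.511·0.318) = 155 - 0.511·57.2.
So P* = 126/0.838 = 150, and then Q* = 57.2 - 0.318·150 = 9.44.

P* ≈ 150, Q* ≈ 9.44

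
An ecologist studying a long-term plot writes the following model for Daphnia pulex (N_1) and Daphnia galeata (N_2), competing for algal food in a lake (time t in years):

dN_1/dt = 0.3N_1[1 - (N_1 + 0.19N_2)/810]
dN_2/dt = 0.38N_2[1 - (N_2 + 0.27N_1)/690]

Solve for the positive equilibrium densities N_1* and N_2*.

Setting both brackets to zero gives the nullclines N_1 + 0.19N_2 = 810 and 0.27N_1 + N_2 = 690.
Substituting N_2 = 690 - 0.27N_1 into the first: N_1(1 - 0.19·0.27) = 810 - 0.19·690.
So N_1* = 679/0.949 = 716, and then N_2* = 690 - 0.27·716 = 497.

N_1* ≈ 716, N_2* ≈ 497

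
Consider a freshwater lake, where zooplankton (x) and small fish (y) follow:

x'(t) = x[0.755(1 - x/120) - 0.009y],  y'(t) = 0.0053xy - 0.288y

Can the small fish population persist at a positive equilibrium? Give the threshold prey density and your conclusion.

Threshold x = 54.3; K > 54.3, so yes, the predator persists.

The predator equation gives dy/dt > 0 only when x > 0.288/0.0053 = 54.3.
Without the predator, x → K = 120. Since 120 > 54.3, the predator can invade and persist.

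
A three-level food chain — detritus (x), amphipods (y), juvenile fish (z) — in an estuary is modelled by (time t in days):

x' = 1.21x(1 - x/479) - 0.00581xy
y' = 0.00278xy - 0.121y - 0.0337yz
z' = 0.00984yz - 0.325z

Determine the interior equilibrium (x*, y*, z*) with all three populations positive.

From dz/dt = 0: 0.00984y* = 0.325, so y* = 33.
From dx/dt = 0: 1.21(1 - x*/479) = 0.00581·33, giving x* = 479·(1 - 0.159) = 403.
From dy/dt = 0: 0.00278·403 - 0.121 = 0.0337z*, so z* = 0.999/0.0337 = 29.7.

x* ≈ 403, y* ≈ 33, z* ≈ 29.7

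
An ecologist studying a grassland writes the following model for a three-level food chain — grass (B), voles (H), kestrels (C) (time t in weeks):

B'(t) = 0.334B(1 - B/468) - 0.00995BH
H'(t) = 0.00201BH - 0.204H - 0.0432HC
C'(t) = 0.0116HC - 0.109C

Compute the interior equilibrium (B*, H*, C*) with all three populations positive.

From dC/dt = 0: 0.0116H* = 0.109, so H* = 9.4.
From dB/dt = 0: 0.334(1 - B*/468) = 0.00995·9.4, giving B* = 468·(1 - 0.28) = 337.
From dH/dt = 0: 0.00201·337 - 0.204 = 0.0432C*, so C* = 0.473/0.0432 = 11.

B* ≈ 337, H* ≈ 9.4, C* ≈ 11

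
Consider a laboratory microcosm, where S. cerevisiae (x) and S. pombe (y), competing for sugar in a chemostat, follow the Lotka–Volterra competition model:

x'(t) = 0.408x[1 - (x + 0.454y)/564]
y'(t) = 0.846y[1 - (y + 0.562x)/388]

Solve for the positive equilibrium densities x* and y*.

Setting both brackets to zero gives the nullclines x + 0.454y = 564 and 0.562x + y = 388.
Substituting y = 388 - 0.562x into the first: x(1 - 0.454·0.562) = 564 - 0.454·388.
So x* = 388/0.745 = 521, and then y* = 388 - 0.562·521 = 95.4.

x* ≈ 521, y* ≈ 95.4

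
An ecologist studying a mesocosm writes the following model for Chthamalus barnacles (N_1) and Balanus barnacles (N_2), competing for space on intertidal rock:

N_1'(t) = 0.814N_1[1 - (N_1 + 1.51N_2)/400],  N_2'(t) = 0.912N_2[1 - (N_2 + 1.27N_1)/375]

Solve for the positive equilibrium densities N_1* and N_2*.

Setting both brackets to zero gives the nullclines N_1 + 1.51N_2 = 400 and 1.27N_1 + N_2 = 375.
Substituting N_2 = 375 - 1.27N_1 into the first: N_1(1 - 1.51·1.27) = 400 - 1.51·375.
So N_1* = -166/-0.918 = 181, and then N_2* = 375 - 1.27·181 = 145.

N_1* ≈ 181, N_2* ≈ 145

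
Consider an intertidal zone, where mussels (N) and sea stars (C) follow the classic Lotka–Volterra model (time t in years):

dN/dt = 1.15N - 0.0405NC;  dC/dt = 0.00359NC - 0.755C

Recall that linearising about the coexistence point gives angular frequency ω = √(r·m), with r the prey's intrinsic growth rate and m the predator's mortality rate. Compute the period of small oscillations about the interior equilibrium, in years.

Here r = 1.15 and m = 0.755, so r·m = 0.868.
ω = √0.868 = 0.932 per year, hence T = 2π/ω ≈ 6.74 years.

T ≈ 6.74 years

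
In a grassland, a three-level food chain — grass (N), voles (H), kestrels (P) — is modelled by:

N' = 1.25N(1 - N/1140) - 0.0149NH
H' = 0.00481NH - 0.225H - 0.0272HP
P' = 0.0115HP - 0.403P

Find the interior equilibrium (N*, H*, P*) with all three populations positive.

From dP/dt = 0: 0.0115H* = 0.403, so H* = 35.
From dN/dt = 0: 1.25(1 - N*/1140) = 0.0149·35, giving N* = 1140·(1 - 0.418) = 664.
From dH/dt = 0: 0.00481·664 - 0.225 = 0.0272P*, so P* = 2.97/0.0272 = 109.

N* ≈ 664, H* ≈ 35, P* ≈ 109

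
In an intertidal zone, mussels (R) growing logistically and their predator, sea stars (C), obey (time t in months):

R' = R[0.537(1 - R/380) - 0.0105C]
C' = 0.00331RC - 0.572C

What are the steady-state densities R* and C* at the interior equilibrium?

From dC/dt = 0 with C > 0: 0.00331R* = 0.572, so R* = 173.
Substitute into dR/dt = 0: 0.537(1 - 173/380) = 0.0105C*.
The bracket is 0.545, giving C* = 0.293/0.0105 = 27.9.

R* ≈ 173, C* ≈ 27.9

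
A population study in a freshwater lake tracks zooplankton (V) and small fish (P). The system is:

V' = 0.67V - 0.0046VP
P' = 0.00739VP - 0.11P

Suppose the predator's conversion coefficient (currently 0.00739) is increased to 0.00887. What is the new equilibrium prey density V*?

V* ≈ 12.4

At the interior fixed point, setting dP/dt = 0 with P > 0 fixes V* = (predator death rate)/(VP coefficient) — independent of the other coefficients.
With the change, V* = 0.11/0.00887 = 12.4; it falls from 14.9.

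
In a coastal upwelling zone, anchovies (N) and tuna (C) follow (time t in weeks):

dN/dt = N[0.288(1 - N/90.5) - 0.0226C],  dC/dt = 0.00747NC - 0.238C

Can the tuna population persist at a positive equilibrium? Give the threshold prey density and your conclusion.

Threshold N = 31.9; K > 31.9, so yes, the predator persists.

The predator equation gives dC/dt > 0 only when N > 0.238/0.00747 = 31.9.
Without the predator, N → K = 90.5. Since 90.5 > 31.9, the predator can invade and persist.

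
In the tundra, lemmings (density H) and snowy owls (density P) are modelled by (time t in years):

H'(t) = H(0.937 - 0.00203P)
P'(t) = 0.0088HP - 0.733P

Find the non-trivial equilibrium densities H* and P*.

Set dP/dt = 0 with P > 0: 0.0088H - 0.733 = 0, so H* = 0.733/0.0088 = 83.3.
Set dH/dt = 0 with H > 0: 0.937 - 0.00203P = 0, so P* = 0.937/0.00203 = 462.

H* ≈ 83.3, P* ≈ 462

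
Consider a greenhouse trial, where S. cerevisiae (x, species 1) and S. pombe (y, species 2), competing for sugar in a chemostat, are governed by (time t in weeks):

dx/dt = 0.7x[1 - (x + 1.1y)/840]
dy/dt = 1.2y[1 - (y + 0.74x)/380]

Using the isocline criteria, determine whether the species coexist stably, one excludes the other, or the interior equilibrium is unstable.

species 1 excludes species 2

Compare the nullcline intercepts: K1/α12 = 840/1.1 = 764 > K2 = 380; K2/α21 = 380/0.74 = 514 < K1 = 840.
Since the inequalities point opposite ways, species 1 can invade but species 2 cannot.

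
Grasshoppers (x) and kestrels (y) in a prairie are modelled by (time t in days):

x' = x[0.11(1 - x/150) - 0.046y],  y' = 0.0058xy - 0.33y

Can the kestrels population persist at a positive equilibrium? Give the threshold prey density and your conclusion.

Threshold x = 56.9; K > 56.9, so yes, the predator persists.

The predator equation gives dy/dt > 0 only when x > 0.33/0.0058 = 56.9.
Without the predator, x → K = 150. Since 150 > 56.9, the predator can invade and persist.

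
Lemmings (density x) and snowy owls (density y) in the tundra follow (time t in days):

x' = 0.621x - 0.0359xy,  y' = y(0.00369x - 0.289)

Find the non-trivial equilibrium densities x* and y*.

x* ≈ 78.3, y* ≈ 17.3

Set dy/dt = 0 with y > 0: 0.00369x - 0.289 = 0, so x* = 0.289/0.00369 = 78.3.
Set dx/dt = 0 with x > 0: 0.621 - 0.0359y = 0, so y* = 0.621/0.0359 = 17.3.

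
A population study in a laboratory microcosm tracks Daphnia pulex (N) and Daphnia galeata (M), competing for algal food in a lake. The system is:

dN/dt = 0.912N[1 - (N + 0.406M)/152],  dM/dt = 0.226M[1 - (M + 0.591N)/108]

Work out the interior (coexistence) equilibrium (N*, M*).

N* ≈ 142, M* ≈ 23.9

Setting both brackets to zero gives the nullclines N + 0.406M = 152 and 0.591N + M = 108.
Substituting M = 108 - 0.591N into the first: N(1 - 0.406·0.591) = 152 - 0.406·108.
So N* = 108/0.76 = 142, and then M* = 108 - 0.591·142 = 23.9.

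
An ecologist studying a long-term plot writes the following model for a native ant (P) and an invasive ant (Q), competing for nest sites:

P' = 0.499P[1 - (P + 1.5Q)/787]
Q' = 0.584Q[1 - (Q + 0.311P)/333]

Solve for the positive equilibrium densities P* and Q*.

Setting both brackets to zero gives the nullclines P + 1.5Q = 787 and 0.311P + Q = 333.
Substituting Q = 333 - 0.311P into the first: P(1 - 1.5·0.311) = 787 - 1.5·333.
So P* = 288/0.533 = 539, and then Q* = 333 - 0.311·539 = 165.

P* ≈ 539, Q* ≈ 165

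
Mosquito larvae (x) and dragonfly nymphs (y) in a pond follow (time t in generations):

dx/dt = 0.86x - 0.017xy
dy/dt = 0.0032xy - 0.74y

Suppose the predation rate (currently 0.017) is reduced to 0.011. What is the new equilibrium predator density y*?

y* ≈ 78.2

At the interior fixed point, setting dx/dt = 0 with x > 0 fixes y* = (prey growth rate)/(xy coefficient) — independent of the other coefficients.
With the change, y* = 0.86/0.011 = 78.2; it rises from 50.6.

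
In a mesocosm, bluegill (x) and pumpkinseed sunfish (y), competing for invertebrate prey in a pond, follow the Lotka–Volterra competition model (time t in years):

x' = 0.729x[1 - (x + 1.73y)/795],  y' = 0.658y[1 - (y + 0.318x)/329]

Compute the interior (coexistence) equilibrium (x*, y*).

Setting both brackets to zero gives the nullclines x + 1.73y = 795 and 0.318x + y = 329.
Substituting y = 329 - 0.318x into the first: x(1 - 1.73·0.318) = 795 - 1.73·329.
So x* = 226/0.45 = 502, and then y* = 329 - 0.318·502 = 169.

x* ≈ 502, y* ≈ 169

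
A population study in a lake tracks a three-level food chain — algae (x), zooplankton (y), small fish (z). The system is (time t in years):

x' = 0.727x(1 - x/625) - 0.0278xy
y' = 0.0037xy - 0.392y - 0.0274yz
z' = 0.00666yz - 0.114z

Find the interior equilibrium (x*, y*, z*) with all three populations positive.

From dz/dt = 0: 0.00666y* = 0.114, so y* = 17.1.
From dx/dt = 0: 0.727(1 - x*/625) = 0.0278·17.1, giving x* = 625·(1 - 0.655) = 216.
From dy/dt = 0: 0.0037·216 - 0.392 = 0.0274z*, so z* = 0.407/0.0274 = 14.8.

x* ≈ 216, y* ≈ 17.1, z* ≈ 14.8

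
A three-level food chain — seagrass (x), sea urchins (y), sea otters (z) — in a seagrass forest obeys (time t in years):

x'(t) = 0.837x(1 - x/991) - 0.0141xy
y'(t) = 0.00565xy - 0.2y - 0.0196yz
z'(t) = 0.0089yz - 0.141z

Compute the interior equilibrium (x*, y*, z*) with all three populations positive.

x* ≈ 727, y* ≈ 15.8, z* ≈ 199

From dz/dt = 0: 0.0089y* = 0.141, so y* = 15.8.
From dx/dt = 0: 0.837(1 - x*/991) = 0.0141·15.8, giving x* = 991·(1 - 0.267) = 727.
From dy/dt = 0: 0.00565·727 - 0.2 = 0.0196z*, so z* = 3.9/0.0196 = 199.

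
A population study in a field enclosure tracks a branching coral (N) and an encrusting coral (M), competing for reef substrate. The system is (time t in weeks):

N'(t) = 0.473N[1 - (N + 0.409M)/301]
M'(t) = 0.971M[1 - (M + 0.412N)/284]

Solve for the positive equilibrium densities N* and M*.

Setting both brackets to zero gives the nullclines N + 0.409M = 301 and 0.412N + M = 284.
Substituting M = 284 - 0.412N into the first: N(1 - 0.409·0.412) = 301 - 0.409·284.
So N* = 185/0.831 = 222, and then M* = 284 - 0.412·222 = 192.

N* ≈ 222, M* ≈ 192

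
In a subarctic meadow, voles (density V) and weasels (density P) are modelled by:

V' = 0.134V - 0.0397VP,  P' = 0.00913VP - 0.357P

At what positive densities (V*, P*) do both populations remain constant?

V* ≈ 39.1, P* ≈ 3.38

Set dP/dt = 0 with P > 0: 0.00913V - 0.357 = 0, so V* = 0.357/0.00913 = 39.1.
Set dV/dt = 0 with V > 0: 0.134 - 0.0397P = 0, so P* = 0.134/0.0397 = 3.38.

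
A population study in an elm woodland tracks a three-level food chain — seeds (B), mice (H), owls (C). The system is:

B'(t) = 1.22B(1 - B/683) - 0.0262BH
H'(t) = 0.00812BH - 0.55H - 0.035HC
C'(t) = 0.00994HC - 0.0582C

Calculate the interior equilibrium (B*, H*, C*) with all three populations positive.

B* ≈ 597, H* ≈ 5.86, C* ≈ 123

From dC/dt = 0: 0.00994H* = 0.0582, so H* = 5.86.
From dB/dt = 0: 1.22(1 - B*/683) = 0.0262·5.86, giving B* = 683·(1 - 0.126) = 597.
From dH/dt = 0: 0.00812·597 - 0.55 = 0.035C*, so C* = 4.3/0.035 = 123.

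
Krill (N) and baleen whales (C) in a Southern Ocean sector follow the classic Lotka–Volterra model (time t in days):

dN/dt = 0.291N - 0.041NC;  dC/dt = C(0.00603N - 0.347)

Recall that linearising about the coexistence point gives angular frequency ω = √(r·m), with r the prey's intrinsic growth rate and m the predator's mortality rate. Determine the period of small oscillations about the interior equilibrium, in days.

Here r = 0.291 and m = 0.347, so r·m = 0.101.
ω = √0.101 = 0.318 per day, hence T = 2π/ω ≈ 19.8 days.

T ≈ 19.8 days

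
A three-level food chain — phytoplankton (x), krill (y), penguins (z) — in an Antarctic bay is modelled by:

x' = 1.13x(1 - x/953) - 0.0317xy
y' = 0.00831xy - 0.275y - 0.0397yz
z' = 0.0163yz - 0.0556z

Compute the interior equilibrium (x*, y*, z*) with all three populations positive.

From dz/dt = 0: 0.0163y* = 0.0556, so y* = 3.41.
From dx/dt = 0: 1.13(1 - x*/953) = 0.0317·3.41, giving x* = 953·(1 - 0.0957) = 862.
From dy/dt = 0: 0.00831·862 - 0.275 = 0.0397z*, so z* = 6.89/0.0397 = 173.

x* ≈ 862, y* ≈ 3.41, z* ≈ 173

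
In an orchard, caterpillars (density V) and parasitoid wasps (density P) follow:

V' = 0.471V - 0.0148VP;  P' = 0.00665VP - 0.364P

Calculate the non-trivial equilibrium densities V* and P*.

Set dP/dt = 0 with P > 0: 0.00665V - 0.364 = 0, so V* = 0.364/0.00665 = 54.7.
Set dV/dt = 0 with V > 0: 0.471 - 0.0148P = 0, so P* = 0.471/0.0148 = 31.8.

V* ≈ 54.7, P* ≈ 31.8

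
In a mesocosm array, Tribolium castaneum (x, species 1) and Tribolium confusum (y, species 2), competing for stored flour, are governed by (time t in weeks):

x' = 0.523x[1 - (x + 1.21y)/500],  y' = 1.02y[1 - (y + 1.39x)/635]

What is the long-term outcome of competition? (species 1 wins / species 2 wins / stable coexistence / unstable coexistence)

unstable coexistence (outcome depends on initial conditions)

Compare the nullcline intercepts: K1/α12 = 500/1.21 = 413 < K2 = 635; K2/α21 = 635/1.39 = 457 < K1 = 500.
Since both are reversed, neither can invade when rare; the interior point is a saddle.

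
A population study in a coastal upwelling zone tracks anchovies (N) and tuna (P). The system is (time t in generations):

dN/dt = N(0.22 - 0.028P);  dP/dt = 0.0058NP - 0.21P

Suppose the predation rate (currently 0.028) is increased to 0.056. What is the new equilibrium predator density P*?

At the interior fixed point, setting dN/dt = 0 with N > 0 fixes P* = (prey growth rate)/(NP coefficient) — independent of the other coefficients.
With the change, P* = 0.22/0.056 = 3.93; it falls from 7.86.

P* ≈ 3.93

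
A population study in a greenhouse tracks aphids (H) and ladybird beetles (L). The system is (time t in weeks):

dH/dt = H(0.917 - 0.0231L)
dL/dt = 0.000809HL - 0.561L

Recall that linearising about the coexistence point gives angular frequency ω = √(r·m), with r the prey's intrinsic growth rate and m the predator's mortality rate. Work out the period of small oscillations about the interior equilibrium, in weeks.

Here r = 0.917 and m = 0.561, so r·m = 0.514.
ω = √0.514 = 0.717 per week, hence T = 2π/ω ≈ 8.76 weeks.

T ≈ 8.76 weeks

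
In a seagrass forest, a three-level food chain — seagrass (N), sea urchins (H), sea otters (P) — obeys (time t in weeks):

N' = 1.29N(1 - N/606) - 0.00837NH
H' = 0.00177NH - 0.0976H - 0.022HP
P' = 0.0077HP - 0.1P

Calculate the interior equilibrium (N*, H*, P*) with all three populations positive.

N* ≈ 555, H* ≈ 13, P* ≈ 40.2

From dP/dt = 0: 0.0077H* = 0.1, so H* = 13.
From dN/dt = 0: 1.29(1 - N*/606) = 0.00837·13, giving N* = 606·(1 - 0.0843) = 555.
From dH/dt = 0: 0.00177·555 - 0.0976 = 0.022P*, so P* = 0.885/0.022 = 40.2.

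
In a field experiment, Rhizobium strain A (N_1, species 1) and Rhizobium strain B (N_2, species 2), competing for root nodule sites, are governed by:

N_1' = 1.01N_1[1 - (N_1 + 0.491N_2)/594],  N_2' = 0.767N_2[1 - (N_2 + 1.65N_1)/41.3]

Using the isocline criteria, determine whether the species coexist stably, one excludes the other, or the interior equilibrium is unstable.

species 1 excludes species 2

Compare the nullcline intercepts: K1/α12 = 594/0.491 = 1210 > K2 = 41.3; K2/α21 = 41.3/1.65 = 25 < K1 = 594.
Since the inequalities point opposite ways, species 1 can invade but species 2 cannot.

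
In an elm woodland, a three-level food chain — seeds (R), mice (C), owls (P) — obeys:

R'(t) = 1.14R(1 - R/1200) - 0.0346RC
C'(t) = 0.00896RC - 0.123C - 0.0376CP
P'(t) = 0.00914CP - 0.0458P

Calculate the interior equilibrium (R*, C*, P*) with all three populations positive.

From dP/dt = 0: 0.00914C* = 0.0458, so C* = 5.01.
From dR/dt = 0: 1.14(1 - R*/1200) = 0.0346·5.01, giving R* = 1200·(1 - 0.152) = 1020.
From dC/dt = 0: 0.00896·1020 - 0.123 = 0.0376P*, so P* = 8.99/0.0376 = 239.

R* ≈ 1020, C* ≈ 5.01, P* ≈ 239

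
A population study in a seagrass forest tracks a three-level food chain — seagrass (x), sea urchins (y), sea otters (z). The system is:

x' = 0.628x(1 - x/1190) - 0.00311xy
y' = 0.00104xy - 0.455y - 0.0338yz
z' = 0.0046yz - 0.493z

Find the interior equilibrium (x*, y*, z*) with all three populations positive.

From dz/dt = 0: 0.0046y* = 0.493, so y* = 107.
From dx/dt = 0: 0.628(1 - x*/1190) = 0.00311·107, giving x* = 1190·(1 - 0.531) = 558.
From dy/dt = 0: 0.00104·558 - 0.455 = 0.0338z*, so z* = 0.126/0.0338 = 3.72.

x* ≈ 558, y* ≈ 107, z* ≈ 3.72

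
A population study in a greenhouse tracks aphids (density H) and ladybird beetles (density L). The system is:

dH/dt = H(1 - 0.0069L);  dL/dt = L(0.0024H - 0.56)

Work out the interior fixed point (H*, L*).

H* ≈ 233, L* ≈ 145

Set dL/dt = 0 with L > 0: 0.0024H - 0.56 = 0, so H* = 0.56/0.0024 = 233.
Set dH/dt = 0 with H > 0: 1 - 0.0069L = 0, so L* = 1/0.0069 = 145.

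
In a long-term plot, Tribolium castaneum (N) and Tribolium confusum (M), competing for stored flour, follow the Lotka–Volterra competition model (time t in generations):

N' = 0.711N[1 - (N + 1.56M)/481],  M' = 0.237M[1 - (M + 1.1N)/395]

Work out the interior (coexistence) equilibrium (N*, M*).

N* ≈ 189, M* ≈ 187

Setting both brackets to zero gives the nullclines N + 1.56M = 481 and 1.1N + M = 395.
Substituting M = 395 - 1.1N into the first: N(1 - 1.56·1.1) = 481 - 1.56·395.
So N* = -135/-0.716 = 189, and then M* = 395 - 1.1·189 = 187.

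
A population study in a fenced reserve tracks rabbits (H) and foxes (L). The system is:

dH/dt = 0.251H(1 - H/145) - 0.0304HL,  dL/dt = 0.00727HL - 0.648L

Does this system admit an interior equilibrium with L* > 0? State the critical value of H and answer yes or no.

Threshold H = 89.1; K > 89.1, so yes, the predator persists.

The predator equation gives dL/dt > 0 only when H > 0.648/0.00727 = 89.1.
Without the predator, H → K = 145. Since 145 > 89.1, the predator can invade and persist.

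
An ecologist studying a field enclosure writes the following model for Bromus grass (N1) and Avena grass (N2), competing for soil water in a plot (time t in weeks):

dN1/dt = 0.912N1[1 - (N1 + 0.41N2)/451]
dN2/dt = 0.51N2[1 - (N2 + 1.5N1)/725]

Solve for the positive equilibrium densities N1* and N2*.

Setting both brackets to zero gives the nullclines N1 + 0.41N2 = 451 and 1.5N1 + N2 = 725.
Substituting N2 = 725 - 1.5N1 into the first: N1(1 - 0.41·1.5) = 451 - 0.41·725.
So N1* = 154/0.385 = 399, and then N2* = 725 - 1.5·399 = 126.

N1* ≈ 399, N2* ≈ 126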